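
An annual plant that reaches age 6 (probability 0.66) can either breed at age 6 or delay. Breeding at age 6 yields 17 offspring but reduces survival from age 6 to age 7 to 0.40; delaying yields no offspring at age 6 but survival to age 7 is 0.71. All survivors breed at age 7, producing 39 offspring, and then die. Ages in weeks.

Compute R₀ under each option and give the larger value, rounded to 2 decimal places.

21.52

breed at age 6: R₀ = 0.66 × (17 + 0.40 × 39) = 0.66 × 32.6000 = 21.5160
delay to age 7: R₀ = 0.66 × (0.71 × 39) = 0.66 × 27.6900 = 18.2754
Higher: breed at age 6 (21.5160).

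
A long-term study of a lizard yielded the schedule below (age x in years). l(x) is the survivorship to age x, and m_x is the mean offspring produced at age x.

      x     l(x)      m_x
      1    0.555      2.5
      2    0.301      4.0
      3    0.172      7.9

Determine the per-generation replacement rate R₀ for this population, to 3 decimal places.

3.950

R₀ = Σ l(x) m_x:
  age 1: 0.555 × 2.5 = 1.3875
  age 2: 0.301 × 4.0 = 1.2040
  age 3: 0.172 × 7.9 = 1.3588
R₀ = 1.3875 + 1.2040 + 1.3588 = 3.9503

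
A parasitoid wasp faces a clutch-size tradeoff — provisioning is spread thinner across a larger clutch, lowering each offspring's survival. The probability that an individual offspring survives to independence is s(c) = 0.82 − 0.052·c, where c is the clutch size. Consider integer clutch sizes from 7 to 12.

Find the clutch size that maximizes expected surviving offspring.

Expected surviving offspring = c × s(c):
  c=7: 7 × 0.456 = 3.192
  c=8: 8 × 0.404 = 3.232
  c=9: 9 × 0.352 = 3.168
  c=10: 10 × 0.300 = 3.000
  c=11: 11 × 0.248 = 2.728
  c=12: 12 × 0.196 = 2.352
Maximum at c = 8 (3.232 surviving offspring).

8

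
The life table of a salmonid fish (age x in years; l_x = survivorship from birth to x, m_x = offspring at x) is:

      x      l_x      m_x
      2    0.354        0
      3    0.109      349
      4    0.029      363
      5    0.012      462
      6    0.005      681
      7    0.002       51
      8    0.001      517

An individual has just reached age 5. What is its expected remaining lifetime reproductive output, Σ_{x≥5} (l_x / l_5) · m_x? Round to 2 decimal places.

797.33

l_5 = 0.012. Conditional survival from age 5 to x is l_x / l_5.
  x=5: (0.012/0.012) × 462 = 462.0000
  x=6: (0.005/0.012) × 681 = 283.7500
  x=7: (0.002/0.012) × 51 = 8.5000
  x=8: (0.001/0.012) × 517 = 43.0833
Sum = 462.0000 + 283.7500 + 8.5000 + 43.0833 = 797.3333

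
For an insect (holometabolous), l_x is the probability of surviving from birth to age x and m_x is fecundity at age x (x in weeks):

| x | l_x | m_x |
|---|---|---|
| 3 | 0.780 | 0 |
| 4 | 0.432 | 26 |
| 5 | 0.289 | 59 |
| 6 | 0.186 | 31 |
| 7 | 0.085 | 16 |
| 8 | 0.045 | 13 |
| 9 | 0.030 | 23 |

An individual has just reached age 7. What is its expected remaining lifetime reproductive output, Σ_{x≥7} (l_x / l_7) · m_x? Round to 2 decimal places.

l_7 = 0.085. Conditional survival from age 7 to x is l_x / l_7.
  x=7: (0.085/0.085) × 16 = 16.0000
  x=8: (0.045/0.085) × 13 = 6.8824
  x=9: (0.030/0.085) × 23 = 8.1176
Sum = 16.0000 + 6.8824 + 8.1176 = 31.0000

31.00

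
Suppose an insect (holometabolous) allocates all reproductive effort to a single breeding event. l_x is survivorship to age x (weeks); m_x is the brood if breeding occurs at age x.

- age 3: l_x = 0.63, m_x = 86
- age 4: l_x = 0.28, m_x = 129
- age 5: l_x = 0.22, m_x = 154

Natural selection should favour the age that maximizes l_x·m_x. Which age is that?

Expected offspring if breeding at age x = l_x × m_x:
  age 3: 0.63 × 86 = 54.180
  age 4: 0.28 × 129 = 36.120
  age 5: 0.22 × 154 = 33.880
Maximum at age 3 (54.180).

3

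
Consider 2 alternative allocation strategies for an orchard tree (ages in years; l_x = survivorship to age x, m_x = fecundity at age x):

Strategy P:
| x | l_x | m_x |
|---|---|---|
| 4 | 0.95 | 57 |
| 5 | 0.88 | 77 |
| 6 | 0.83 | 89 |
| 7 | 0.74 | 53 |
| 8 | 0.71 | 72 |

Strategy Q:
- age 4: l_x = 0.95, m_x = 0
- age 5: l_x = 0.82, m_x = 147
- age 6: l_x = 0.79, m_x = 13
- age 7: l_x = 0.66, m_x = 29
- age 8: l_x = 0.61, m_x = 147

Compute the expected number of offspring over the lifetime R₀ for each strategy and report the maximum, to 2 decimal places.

Strategy P: R₀ = 0.95×57 + 0.88×77 + 0.83×89 + 0.74×53 + 0.71×72 = 286.1200
Strategy Q: R₀ = 0.95×0 + 0.82×147 + 0.79×13 + 0.66×29 + 0.61×147 = 239.6200
Highest R₀: strategy P with 286.1200.

286.12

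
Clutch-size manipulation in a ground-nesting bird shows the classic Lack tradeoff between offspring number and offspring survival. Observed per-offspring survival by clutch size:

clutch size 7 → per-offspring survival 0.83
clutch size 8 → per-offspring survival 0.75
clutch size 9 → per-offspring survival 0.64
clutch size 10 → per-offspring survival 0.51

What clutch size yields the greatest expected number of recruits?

Expected recruits = c × s(c):
  c=7: 7 × 0.83 = 5.810
  c=8: 8 × 0.75 = 6.000
  c=9: 9 × 0.64 = 5.760
  c=10: 10 × 0.51 = 5.100
Maximum at c = 8 (6.000 recruits).

8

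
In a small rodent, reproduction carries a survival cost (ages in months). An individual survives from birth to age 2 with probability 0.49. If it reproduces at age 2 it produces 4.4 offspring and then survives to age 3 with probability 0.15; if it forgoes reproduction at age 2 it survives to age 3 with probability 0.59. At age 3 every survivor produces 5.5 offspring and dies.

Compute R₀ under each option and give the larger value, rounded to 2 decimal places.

2.56

breed at age 2: R₀ = 0.49 × (4.4 + 0.15 × 5.5) = 0.49 × 5.2250 = 2.5603
delay to age 3: R₀ = 0.49 × (0.59 × 5.5) = 0.49 × 3.2450 = 1.5900
Higher: breed at age 2 (2.5603).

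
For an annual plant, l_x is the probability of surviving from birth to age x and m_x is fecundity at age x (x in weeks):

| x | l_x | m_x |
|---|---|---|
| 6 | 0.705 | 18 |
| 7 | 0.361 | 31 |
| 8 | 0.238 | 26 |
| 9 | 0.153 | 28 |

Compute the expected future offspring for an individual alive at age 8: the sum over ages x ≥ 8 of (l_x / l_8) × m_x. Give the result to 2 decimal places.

44.00

l_8 = 0.238. Conditional survival from age 8 to x is l_x / l_8.
  x=8: (0.238/0.238) × 26 = 26.0000
  x=9: (0.153/0.238) × 28 = 18.0000
Sum = 26.0000 + 18.0000 = 44.0000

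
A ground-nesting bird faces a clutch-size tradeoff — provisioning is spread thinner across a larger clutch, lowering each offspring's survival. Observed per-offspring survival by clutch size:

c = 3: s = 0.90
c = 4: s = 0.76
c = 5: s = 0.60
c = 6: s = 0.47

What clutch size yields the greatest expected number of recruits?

4

Expected recruits = c × s(c):
  c=3: 3 × 0.90 = 2.700
  c=4: 4 × 0.76 = 3.040
  c=5: 5 × 0.60 = 3.000
  c=6: 6 × 0.47 = 2.820
Maximum at c = 4 (3.040 recruits).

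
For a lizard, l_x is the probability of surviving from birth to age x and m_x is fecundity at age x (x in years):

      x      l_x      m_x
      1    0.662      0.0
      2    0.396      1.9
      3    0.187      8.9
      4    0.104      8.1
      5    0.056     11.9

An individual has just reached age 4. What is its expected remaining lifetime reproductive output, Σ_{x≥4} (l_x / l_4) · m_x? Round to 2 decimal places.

l_4 = 0.104. Conditional survival from age 4 to x is l_x / l_4.
  x=4: (0.104/0.104) × 8.1 = 8.1000
  x=5: (0.056/0.104) × 11.9 = 6.4077
Sum = 8.1000 + 6.4077 = 14.5077

14.51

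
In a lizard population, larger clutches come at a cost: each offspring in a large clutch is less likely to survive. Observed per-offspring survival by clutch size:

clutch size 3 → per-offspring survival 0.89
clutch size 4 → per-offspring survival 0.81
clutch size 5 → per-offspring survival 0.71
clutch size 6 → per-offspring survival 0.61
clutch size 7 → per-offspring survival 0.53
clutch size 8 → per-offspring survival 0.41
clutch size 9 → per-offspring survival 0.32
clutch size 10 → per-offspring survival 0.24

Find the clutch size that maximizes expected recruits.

7

Expected recruits = c × s(c):
  c=3: 3 × 0.89 = 2.670
  c=4: 4 × 0.81 = 3.240
  c=5: 5 × 0.71 = 3.550
  c=6: 6 × 0.61 = 3.660
  c=7: 7 × 0.53 = 3.710
  c=8: 8 × 0.41 = 3.280
  c=9: 9 × 0.32 = 2.880
  c=10: 10 × 0.24 = 2.400
Maximum at c = 7 (3.710 recruits).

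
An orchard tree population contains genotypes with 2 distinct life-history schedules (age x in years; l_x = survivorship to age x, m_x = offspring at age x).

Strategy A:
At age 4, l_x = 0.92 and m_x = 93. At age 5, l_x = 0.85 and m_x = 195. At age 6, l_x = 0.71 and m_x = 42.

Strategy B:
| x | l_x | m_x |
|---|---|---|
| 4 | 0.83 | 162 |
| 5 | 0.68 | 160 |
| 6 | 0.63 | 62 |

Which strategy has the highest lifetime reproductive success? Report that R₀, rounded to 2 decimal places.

Strategy A: R₀ = 0.92×93 + 0.85×195 + 0.71×42 = 281.1300
Strategy B: R₀ = 0.83×162 + 0.68×160 + 0.63×62 = 282.3200
Highest R₀: strategy B with 282.3200.

282.32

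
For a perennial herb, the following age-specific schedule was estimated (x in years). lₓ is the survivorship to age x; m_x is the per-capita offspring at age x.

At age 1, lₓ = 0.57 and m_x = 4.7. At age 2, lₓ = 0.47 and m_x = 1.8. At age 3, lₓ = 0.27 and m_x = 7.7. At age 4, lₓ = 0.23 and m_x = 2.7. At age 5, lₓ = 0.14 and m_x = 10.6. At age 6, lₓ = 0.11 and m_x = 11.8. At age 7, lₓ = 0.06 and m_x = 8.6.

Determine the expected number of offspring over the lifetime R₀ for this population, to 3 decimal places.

R₀ = Σ lₓ m_x:
  age 1: 0.57 × 4.7 = 2.6790
  age 2: 0.47 × 1.8 = 0.8460
  age 3: 0.27 × 7.7 = 2.0790
  age 4: 0.23 × 2.7 = 0.6210
  age 5: 0.14 × 10.6 = 1.4840
  age 6: 0.11 × 11.8 = 1.2980
  age 7: 0.06 × 8.6 = 0.5160
R₀ = 2.6790 + 0.8460 + 2.0790 + 0.6210 + 1.4840 + 1.2980 + 0.5160 = 9.5230

9.523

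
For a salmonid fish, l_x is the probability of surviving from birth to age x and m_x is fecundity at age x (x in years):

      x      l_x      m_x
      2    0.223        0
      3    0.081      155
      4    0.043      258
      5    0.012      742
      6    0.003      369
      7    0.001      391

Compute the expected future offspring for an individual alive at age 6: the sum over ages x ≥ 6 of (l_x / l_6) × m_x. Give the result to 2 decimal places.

l_6 = 0.003. Conditional survival from age 6 to x is l_x / l_6.
  x=6: (0.003/0.003) × 369 = 369.0000
  x=7: (0.001/0.003) × 391 = 130.3333
Sum = 369.0000 + 130.3333 = 499.3333

499.33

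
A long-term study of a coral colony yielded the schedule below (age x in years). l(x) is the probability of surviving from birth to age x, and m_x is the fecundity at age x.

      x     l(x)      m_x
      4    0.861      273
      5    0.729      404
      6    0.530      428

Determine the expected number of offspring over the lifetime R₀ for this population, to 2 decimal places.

R₀ = Σ l(x) m_x:
  age 4: 0.861 × 273 = 235.0530
  age 5: 0.729 × 404 = 294.5160
  age 6: 0.530 × 428 = 226.8400
R₀ = 235.0530 + 294.5160 + 226.8400 = 756.4090

756.41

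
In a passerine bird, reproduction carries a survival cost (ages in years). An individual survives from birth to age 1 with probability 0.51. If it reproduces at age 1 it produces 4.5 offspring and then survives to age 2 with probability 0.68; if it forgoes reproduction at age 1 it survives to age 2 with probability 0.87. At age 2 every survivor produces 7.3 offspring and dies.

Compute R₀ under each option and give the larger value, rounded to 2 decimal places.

4.83

breed at age 1: R₀ = 0.51 × (4.5 + 0.68 × 7.3) = 0.51 × 9.4640 = 4.8266
delay to age 2: R₀ = 0.51 × (0.87 × 7.3) = 0.51 × 6.3510 = 3.2390
Higher: breed at age 1 (4.8266).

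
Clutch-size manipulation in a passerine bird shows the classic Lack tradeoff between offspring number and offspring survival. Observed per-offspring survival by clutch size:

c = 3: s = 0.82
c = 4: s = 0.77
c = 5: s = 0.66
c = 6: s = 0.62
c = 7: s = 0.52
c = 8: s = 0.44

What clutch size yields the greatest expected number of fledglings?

Expected fledglings = c × s(c):
  c=3: 3 × 0.82 = 2.460
  c=4: 4 × 0.77 = 3.080
  c=5: 5 × 0.66 = 3.300
  c=6: 6 × 0.62 = 3.720
  c=7: 7 × 0.52 = 3.640
  c=8: 8 × 0.44 = 3.520
Maximum at c = 6 (3.720 fledglings).

6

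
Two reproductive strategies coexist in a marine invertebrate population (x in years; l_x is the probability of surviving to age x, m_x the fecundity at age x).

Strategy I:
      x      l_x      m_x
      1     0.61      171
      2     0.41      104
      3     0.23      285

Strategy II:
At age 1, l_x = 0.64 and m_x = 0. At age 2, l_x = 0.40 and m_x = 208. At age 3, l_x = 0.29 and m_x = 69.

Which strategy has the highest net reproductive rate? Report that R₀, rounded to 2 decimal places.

212.50

Strategy I: R₀ = 0.61×171 + 0.41×104 + 0.23×285 = 212.5000
Strategy II: R₀ = 0.64×0 + 0.40×208 + 0.29×69 = 103.2100
Highest R₀: strategy I with 212.5000.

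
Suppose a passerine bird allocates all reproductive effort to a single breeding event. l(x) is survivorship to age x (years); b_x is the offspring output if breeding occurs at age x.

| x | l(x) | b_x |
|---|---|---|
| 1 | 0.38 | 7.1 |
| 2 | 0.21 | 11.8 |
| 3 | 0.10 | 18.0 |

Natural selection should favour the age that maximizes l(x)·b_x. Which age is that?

1

Expected offspring if breeding at age x = l(x) × b_x:
  age 1: 0.38 × 7.1 = 2.698
  age 2: 0.21 × 11.8 = 2.478
  age 3: 0.10 × 18.0 = 1.800
Maximum at age 1 (2.698).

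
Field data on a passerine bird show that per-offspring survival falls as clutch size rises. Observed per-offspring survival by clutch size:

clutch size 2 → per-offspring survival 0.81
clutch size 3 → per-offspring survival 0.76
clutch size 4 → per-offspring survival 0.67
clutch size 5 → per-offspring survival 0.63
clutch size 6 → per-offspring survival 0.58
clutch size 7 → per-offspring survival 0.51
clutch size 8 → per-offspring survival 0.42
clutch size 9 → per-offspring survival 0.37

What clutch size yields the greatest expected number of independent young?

Expected independent young = c × s(c):
  c=2: 2 × 0.81 = 1.620
  c=3: 3 × 0.76 = 2.280
  c=4: 4 × 0.67 = 2.680
  c=5: 5 × 0.63 = 3.150
  c=6: 6 × 0.58 = 3.480
  c=7: 7 × 0.51 = 3.570
  c=8: 8 × 0.42 = 3.360
  c=9: 9 × 0.37 = 3.330
Maximum at c = 7 (3.570 independent young).

7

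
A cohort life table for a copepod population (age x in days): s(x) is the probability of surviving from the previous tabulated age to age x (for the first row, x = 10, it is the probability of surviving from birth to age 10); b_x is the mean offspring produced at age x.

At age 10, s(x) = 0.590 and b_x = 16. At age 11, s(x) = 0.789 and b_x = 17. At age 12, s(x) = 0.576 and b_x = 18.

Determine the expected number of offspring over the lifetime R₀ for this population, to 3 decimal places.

22.180

Survivorship from birth: l_x = s_10·s_11·…·s_x.
  l_10 = 0.59000
  l_11 = 0.46551
  l_12 = 0.26813
R₀ = Σ l_x b_x:
  age 10: 0.59000 × 16 = 9.4400
  age 11: 0.46551 × 17 = 7.9137
  age 12: 0.26813 × 18 = 4.8263
R₀ = 9.4400 + 7.9137 + 4.8263 = 22.1800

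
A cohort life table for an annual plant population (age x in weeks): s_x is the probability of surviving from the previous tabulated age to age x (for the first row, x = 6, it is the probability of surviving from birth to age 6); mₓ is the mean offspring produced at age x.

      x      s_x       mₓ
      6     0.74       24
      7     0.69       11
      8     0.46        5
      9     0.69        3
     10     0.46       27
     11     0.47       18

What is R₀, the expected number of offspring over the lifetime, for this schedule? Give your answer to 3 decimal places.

27.681

Survivorship from birth: l_x = s_6·s_7·…·s_x.
  l_6 = 0.74000
  l_7 = 0.51060
  l_8 = 0.23488
  l_9 = 0.16206
  l_10 = 0.07455
  l_11 = 0.03504
R₀ = Σ l_x mₓ:
  age 6: 0.74000 × 24 = 17.7600
  age 7: 0.51060 × 11 = 5.6166
  age 8: 0.23488 × 5 = 1.1744
  age 9: 0.16206 × 3 = 0.4862
  age 10: 0.07455 × 27 = 2.0129
  age 11: 0.03504 × 18 = 0.6307
R₀ = 17.7600 + 5.6166 + 1.1744 + 0.4862 + 2.0129 + 0.6307 = 27.6807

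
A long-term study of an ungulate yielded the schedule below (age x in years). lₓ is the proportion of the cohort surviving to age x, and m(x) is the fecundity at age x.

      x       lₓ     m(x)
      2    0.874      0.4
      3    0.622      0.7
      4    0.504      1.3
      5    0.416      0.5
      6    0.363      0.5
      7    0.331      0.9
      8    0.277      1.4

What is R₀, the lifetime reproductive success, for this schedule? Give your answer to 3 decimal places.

2.515

R₀ = Σ lₓ m(x):
  age 2: 0.874 × 0.4 = 0.3496
  age 3: 0.622 × 0.7 = 0.4354
  age 4: 0.504 × 1.3 = 0.6552
  age 5: 0.416 × 0.5 = 0.2080
  age 6: 0.363 × 0.5 = 0.1815
  age 7: 0.331 × 0.9 = 0.2979
  age 8: 0.277 × 1.4 = 0.3878
R₀ = 0.3496 + 0.4354 + 0.6552 + 0.2080 + 0.1815 + 0.2979 + 0.3878 = 2.5154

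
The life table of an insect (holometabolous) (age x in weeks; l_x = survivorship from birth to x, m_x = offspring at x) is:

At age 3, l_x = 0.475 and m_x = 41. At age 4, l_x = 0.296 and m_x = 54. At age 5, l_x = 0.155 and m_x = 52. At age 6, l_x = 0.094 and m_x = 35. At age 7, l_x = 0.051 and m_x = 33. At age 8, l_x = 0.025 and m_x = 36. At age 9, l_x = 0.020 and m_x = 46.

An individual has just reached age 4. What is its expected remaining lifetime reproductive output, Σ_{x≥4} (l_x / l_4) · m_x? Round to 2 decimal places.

l_4 = 0.296. Conditional survival from age 4 to x is l_x / l_4.
  x=4: (0.296/0.296) × 54 = 54.0000
  x=5: (0.155/0.296) × 52 = 27.2297
  x=6: (0.094/0.296) × 35 = 11.1149
  x=7: (0.051/0.296) × 33 = 5.6858
  x=8: (0.025/0.296) × 36 = 3.0405
  x=9: (0.020/0.296) × 46 = 3.1081
Sum = 54.0000 + 27.2297 + 11.1149 + 5.6858 + 3.0405 + 3.1081 = 104.1791

104.18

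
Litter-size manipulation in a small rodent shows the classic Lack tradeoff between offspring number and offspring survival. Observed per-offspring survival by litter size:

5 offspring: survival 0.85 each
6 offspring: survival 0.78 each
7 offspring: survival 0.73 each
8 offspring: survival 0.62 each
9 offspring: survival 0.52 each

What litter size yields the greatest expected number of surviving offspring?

Expected surviving offspring = c × s(c):
  c=5: 5 × 0.85 = 4.250
  c=6: 6 × 0.78 = 4.680
  c=7: 7 × 0.73 = 5.110
  c=8: 8 × 0.62 = 4.960
  c=9: 9 × 0.52 = 4.680
Maximum at c = 7 (5.110 surviving offspring).

7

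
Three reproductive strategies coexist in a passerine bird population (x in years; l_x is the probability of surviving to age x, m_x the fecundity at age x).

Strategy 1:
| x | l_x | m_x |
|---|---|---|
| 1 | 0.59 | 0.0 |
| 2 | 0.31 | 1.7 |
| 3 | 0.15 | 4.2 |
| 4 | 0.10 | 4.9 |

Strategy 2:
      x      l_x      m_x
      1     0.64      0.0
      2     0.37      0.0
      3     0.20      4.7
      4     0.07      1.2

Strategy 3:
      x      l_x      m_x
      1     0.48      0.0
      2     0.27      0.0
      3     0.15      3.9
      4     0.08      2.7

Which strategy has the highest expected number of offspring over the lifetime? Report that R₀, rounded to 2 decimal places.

Strategy 1: R₀ = 0.59×0.0 + 0.31×1.7 + 0.15×4.2 + 0.10×4.9 = 1.6470
Strategy 2: R₀ = 0.64×0.0 + 0.37×0.0 + 0.20×4.7 + 0.07×1.2 = 1.0240
Strategy 3: R₀ = 0.48×0.0 + 0.27×0.0 + 0.15×3.9 + 0.08×2.7 = 0.8010
Highest R₀: strategy 1 with 1.6470.

1.65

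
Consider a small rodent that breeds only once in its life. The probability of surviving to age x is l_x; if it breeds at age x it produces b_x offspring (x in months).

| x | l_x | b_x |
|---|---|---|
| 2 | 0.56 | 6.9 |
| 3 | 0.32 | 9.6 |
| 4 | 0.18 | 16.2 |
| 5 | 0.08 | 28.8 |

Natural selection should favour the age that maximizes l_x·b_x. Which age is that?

2

Expected offspring if breeding at age x = l_x × b_x:
  age 2: 0.56 × 6.9 = 3.864
  age 3: 0.32 × 9.6 = 3.072
  age 4: 0.18 × 16.2 = 2.916
  age 5: 0.08 × 28.8 = 2.304
Maximum at age 2 (3.864).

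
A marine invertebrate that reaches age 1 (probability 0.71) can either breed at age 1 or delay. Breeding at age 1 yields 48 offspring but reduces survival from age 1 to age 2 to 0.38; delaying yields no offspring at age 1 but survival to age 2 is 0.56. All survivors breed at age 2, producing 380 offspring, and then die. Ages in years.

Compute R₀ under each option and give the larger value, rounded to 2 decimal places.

breed at age 1: R₀ = 0.71 × (48 + 0.38 × 380) = 0.71 × 192.4000 = 136.6040
delay to age 2: R₀ = 0.71 × (0.56 × 380) = 0.71 × 212.8000 = 151.0880
Higher: delay to age 2 (151.0880).

151.09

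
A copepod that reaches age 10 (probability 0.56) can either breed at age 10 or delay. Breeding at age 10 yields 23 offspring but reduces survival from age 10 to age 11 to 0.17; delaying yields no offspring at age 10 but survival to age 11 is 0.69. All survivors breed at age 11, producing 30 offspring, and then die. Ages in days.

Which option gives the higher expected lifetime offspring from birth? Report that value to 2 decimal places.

breed at age 10: R₀ = 0.56 × (23 + 0.17 × 30) = 0.56 × 28.1000 = 15.7360
delay to age 11: R₀ = 0.56 × (0.69 × 30) = 0.56 × 20.7000 = 11.5920
Higher: breed at age 10 (15.7360).

15.74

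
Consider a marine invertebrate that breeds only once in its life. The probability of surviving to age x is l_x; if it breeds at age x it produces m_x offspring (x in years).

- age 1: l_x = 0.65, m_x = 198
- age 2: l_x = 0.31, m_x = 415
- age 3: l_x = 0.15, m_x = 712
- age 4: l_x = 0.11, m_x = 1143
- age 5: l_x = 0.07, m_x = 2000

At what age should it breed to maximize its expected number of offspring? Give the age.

Expected offspring if breeding at age x = l_x × m_x:
  age 1: 0.65 × 198 = 128.700
  age 2: 0.31 × 415 = 128.650
  age 3: 0.15 × 712 = 106.800
  age 4: 0.11 × 1143 = 125.730
  age 5: 0.07 × 2000 = 140.000
Maximum at age 5 (140.000).

5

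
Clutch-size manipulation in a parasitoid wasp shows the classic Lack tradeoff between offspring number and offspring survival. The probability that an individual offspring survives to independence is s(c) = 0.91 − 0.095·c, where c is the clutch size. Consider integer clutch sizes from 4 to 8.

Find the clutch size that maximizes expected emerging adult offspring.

5

Expected emerging adult offspring = c × s(c):
  c=4: 4 × 0.530 = 2.120
  c=5: 5 × 0.435 = 2.175
  c=6: 6 × 0.340 = 2.040
  c=7: 7 × 0.245 = 1.715
  c=8: 8 × 0.150 = 1.200
Maximum at c = 5 (2.175 emerging adult offspring).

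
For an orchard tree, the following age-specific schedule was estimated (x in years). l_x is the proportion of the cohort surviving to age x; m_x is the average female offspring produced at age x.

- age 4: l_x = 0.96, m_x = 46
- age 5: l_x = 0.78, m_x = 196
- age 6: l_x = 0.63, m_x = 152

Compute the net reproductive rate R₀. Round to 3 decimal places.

R₀ = Σ l_x m_x:
  age 4: 0.96 × 46 = 44.1600
  age 5: 0.78 × 196 = 152.8800
  age 6: 0.63 × 152 = 95.7600
R₀ = 44.1600 + 152.8800 + 95.7600 = 292.8000

292.800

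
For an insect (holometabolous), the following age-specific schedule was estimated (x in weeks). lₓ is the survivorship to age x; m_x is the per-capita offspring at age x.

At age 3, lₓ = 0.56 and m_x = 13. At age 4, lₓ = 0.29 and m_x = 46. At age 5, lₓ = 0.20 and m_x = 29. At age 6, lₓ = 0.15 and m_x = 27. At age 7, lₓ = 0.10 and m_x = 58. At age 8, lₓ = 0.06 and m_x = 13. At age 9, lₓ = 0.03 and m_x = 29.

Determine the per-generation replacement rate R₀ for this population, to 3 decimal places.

37.920

R₀ = Σ lₓ m_x:
  age 3: 0.56 × 13 = 7.2800
  age 4: 0.29 × 46 = 13.3400
  age 5: 0.20 × 29 = 5.8000
  age 6: 0.15 × 27 = 4.0500
  age 7: 0.10 × 58 = 5.8000
  age 8: 0.06 × 13 = 0.7800
  age 9: 0.03 × 29 = 0.8700
R₀ = 7.2800 + 13.3400 + 5.8000 + 4.0500 + 5.8000 + 0.7800 + 0.8700 = 37.9200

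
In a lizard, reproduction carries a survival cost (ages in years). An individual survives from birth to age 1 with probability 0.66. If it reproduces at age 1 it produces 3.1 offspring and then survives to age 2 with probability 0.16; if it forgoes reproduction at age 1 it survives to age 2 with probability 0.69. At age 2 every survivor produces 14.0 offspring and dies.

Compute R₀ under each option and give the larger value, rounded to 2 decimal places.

6.38

breed at age 1: R₀ = 0.66 × (3.1 + 0.16 × 14.0) = 0.66 × 5.3400 = 3.5244
delay to age 2: R₀ = 0.66 × (0.69 × 14.0) = 0.66 × 9.6600 = 6.3756
Higher: delay to age 2 (6.3756).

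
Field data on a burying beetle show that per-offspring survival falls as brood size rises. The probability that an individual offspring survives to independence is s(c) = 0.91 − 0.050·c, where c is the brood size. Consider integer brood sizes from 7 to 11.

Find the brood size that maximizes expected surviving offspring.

Expected surviving offspring = c × s(c):
  c=7: 7 × 0.560 = 3.920
  c=8: 8 × 0.510 = 4.080
  c=9: 9 × 0.460 = 4.140
  c=10: 10 × 0.410 = 4.100
  c=11: 11 × 0.360 = 3.960
Maximum at c = 9 (4.140 surviving offspring).

9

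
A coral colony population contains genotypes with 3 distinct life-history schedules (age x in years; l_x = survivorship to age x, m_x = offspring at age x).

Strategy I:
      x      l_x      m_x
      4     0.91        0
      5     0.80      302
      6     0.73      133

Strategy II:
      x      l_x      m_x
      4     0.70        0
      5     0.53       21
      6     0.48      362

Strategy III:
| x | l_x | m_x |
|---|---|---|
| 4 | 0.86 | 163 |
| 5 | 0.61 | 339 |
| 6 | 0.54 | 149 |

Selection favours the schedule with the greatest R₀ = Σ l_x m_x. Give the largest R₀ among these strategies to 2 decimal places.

Strategy I: R₀ = 0.91×0 + 0.80×302 + 0.73×133 = 338.6900
Strategy II: R₀ = 0.70×0 + 0.53×21 + 0.48×362 = 184.8900
Strategy III: R₀ = 0.86×163 + 0.61×339 + 0.54×149 = 427.4300
Highest R₀: strategy III with 427.4300.

427.43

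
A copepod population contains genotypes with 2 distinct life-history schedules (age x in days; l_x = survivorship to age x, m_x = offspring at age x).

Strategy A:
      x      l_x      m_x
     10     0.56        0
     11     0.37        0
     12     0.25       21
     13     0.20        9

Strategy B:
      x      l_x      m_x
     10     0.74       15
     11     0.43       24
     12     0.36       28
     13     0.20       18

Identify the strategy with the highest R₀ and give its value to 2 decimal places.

Strategy A: R₀ = 0.56×0 + 0.37×0 + 0.25×21 + 0.20×9 = 7.0500
Strategy B: R₀ = 0.74×15 + 0.43×24 + 0.36×28 + 0.20×18 = 35.1000
Highest R₀: strategy B with 35.1000.

35.10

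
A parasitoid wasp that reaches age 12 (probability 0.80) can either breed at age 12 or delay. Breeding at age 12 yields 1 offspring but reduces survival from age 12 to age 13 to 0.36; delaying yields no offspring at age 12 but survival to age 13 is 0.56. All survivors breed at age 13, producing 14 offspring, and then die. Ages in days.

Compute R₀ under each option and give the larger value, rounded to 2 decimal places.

breed at age 12: R₀ = 0.80 × (1 + 0.36 × 14) = 0.80 × 6.0400 = 4.8320
delay to age 13: R₀ = 0.80 × (0.56 × 14) = 0.80 × 7.8400 = 6.2720
Higher: delay to age 13 (6.2720).

6.27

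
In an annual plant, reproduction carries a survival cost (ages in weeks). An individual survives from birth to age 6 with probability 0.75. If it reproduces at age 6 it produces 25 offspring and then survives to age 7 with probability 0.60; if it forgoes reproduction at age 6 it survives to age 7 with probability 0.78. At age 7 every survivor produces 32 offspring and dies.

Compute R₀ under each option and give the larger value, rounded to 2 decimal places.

breed at age 6: R₀ = 0.75 × (25 + 0.60 × 32) = 0.75 × 44.2000 = 33.1500
delay to age 7: R₀ = 0.75 × (0.78 × 32) = 0.75 × 24.9600 = 18.7200
Higher: breed at age 6 (33.1500).

33.15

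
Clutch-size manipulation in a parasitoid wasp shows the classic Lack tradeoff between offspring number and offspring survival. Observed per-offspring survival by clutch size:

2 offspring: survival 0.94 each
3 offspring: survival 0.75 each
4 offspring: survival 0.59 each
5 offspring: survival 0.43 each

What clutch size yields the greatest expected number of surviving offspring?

Expected surviving offspring = c × s(c):
  c=2: 2 × 0.94 = 1.880
  c=3: 3 × 0.75 = 2.250
  c=4: 4 × 0.59 = 2.360
  c=5: 5 × 0.43 = 2.150
Maximum at c = 4 (2.360 surviving offspring).

4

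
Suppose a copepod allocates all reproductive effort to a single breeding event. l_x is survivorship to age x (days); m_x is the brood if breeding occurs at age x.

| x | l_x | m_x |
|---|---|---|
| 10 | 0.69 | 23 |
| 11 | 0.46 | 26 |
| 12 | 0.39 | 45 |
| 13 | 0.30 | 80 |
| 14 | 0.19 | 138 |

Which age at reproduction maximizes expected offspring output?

14

Expected offspring if breeding at age x = l_x × m_x:
  age 10: 0.69 × 23 = 15.870
  age 11: 0.46 × 26 = 11.960
  age 12: 0.39 × 45 = 17.550
  age 13: 0.30 × 80 = 24.000
  age 14: 0.19 × 138 = 26.220
Maximum at age 14 (26.220).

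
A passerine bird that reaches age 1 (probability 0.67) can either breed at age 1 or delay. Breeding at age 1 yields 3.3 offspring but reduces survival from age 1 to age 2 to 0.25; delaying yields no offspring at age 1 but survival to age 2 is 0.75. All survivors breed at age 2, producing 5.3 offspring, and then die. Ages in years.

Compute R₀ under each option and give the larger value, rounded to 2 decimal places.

3.10

breed at age 1: R₀ = 0.67 × (3.3 + 0.25 × 5.3) = 0.67 × 4.6250 = 3.0988
delay to age 2: R₀ = 0.67 × (0.75 × 5.3) = 0.67 × 3.9750 = 2.6633
Higher: breed at age 1 (3.0988).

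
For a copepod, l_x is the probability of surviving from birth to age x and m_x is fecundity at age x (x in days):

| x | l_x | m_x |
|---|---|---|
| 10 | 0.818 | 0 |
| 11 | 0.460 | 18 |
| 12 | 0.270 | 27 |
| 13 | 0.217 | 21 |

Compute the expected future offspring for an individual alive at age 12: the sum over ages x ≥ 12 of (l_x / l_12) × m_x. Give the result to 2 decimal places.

l_12 = 0.270. Conditional survival from age 12 to x is l_x / l_12.
  x=12: (0.270/0.270) × 27 = 27.0000
  x=13: (0.217/0.270) × 21 = 16.8778
Sum = 27.0000 + 16.8778 = 43.8778

43.88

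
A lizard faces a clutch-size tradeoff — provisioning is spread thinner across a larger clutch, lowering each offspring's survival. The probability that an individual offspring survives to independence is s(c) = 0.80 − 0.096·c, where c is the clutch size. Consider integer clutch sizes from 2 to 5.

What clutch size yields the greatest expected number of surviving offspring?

4

Expected surviving offspring = c × s(c):
  c=2: 2 × 0.608 = 1.216
  c=3: 3 × 0.512 = 1.536
  c=4: 4 × 0.416 = 1.664
  c=5: 5 × 0.320 = 1.600
Maximum at c = 4 (1.664 surviving offspring).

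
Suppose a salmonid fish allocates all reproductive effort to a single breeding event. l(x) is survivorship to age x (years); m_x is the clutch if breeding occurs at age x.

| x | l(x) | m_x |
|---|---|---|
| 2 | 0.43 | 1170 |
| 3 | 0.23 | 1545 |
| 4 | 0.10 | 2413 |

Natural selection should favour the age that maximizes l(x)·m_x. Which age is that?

2

Expected offspring if breeding at age x = l(x) × m_x:
  age 2: 0.43 × 1170 = 503.100
  age 3: 0.23 × 1545 = 355.350
  age 4: 0.10 × 2413 = 241.300
Maximum at age 2 (503.100).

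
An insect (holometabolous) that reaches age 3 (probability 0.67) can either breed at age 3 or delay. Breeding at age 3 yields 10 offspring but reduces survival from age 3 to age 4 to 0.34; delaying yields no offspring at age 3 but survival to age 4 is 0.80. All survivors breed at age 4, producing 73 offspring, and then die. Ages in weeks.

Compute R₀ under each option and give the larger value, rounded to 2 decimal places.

breed at age 3: R₀ = 0.67 × (10 + 0.34 × 73) = 0.67 × 34.8200 = 23.3294
delay to age 4: R₀ = 0.67 × (0.80 × 73) = 0.67 × 58.4000 = 39.1280
Higher: delay to age 4 (39.1280).

39.13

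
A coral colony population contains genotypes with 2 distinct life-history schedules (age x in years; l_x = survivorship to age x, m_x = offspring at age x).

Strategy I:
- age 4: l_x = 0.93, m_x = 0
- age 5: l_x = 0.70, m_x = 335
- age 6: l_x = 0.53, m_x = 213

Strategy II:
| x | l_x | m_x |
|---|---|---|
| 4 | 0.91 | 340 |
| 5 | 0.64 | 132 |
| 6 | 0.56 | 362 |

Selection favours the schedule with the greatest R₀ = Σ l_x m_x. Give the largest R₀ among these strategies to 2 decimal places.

596.60

Strategy I: R₀ = 0.93×0 + 0.70×335 + 0.53×213 = 347.3900
Strategy II: R₀ = 0.91×340 + 0.64×132 + 0.56×362 = 596.6000
Highest R₀: strategy II with 596.6000.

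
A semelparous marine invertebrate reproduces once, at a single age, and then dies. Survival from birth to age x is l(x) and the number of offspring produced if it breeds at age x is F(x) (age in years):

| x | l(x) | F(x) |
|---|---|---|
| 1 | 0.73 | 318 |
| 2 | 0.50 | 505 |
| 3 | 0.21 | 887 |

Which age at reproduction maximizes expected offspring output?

2

Expected offspring if breeding at age x = l(x) × F(x):
  age 1: 0.73 × 318 = 232.140
  age 2: 0.50 × 505 = 252.500
  age 3: 0.21 × 887 = 186.270
Maximum at age 2 (252.500).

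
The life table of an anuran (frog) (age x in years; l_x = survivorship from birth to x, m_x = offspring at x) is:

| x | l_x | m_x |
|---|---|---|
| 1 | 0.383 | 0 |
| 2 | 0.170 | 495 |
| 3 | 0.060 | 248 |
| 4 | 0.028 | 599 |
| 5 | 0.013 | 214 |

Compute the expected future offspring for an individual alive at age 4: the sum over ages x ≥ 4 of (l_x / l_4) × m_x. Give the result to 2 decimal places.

l_4 = 0.028. Conditional survival from age 4 to x is l_x / l_4.
  x=4: (0.028/0.028) × 599 = 599.0000
  x=5: (0.013/0.028) × 214 = 99.3571
Sum = 599.0000 + 99.3571 = 698.3571

698.36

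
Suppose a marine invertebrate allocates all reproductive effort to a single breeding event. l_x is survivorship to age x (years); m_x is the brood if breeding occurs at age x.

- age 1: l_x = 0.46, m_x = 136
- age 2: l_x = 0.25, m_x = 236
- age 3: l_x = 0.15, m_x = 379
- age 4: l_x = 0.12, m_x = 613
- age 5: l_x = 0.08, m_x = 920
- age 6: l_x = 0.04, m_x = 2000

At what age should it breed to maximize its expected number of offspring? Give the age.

Expected offspring if breeding at age x = l_x × m_x:
  age 1: 0.46 × 136 = 62.560
  age 2: 0.25 × 236 = 59.000
  age 3: 0.15 × 379 = 56.850
  age 4: 0.12 × 613 = 73.560
  age 5: 0.08 × 920 = 73.600
  age 6: 0.04 × 2000 = 80.000
Maximum at age 6 (80.000).

6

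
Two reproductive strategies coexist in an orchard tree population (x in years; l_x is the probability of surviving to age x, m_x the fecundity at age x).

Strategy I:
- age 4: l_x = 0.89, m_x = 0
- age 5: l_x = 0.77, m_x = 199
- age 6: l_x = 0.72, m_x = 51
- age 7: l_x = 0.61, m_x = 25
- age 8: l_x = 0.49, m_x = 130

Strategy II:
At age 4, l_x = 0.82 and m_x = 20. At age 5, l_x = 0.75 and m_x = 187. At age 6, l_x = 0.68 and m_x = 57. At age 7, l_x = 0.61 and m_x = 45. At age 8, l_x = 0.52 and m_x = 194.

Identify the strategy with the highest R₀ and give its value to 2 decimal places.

323.74

Strategy I: R₀ = 0.89×0 + 0.77×199 + 0.72×51 + 0.61×25 + 0.49×130 = 268.9000
Strategy II: R₀ = 0.82×20 + 0.75×187 + 0.68×57 + 0.61×45 + 0.52×194 = 323.7400
Highest R₀: strategy II with 323.7400.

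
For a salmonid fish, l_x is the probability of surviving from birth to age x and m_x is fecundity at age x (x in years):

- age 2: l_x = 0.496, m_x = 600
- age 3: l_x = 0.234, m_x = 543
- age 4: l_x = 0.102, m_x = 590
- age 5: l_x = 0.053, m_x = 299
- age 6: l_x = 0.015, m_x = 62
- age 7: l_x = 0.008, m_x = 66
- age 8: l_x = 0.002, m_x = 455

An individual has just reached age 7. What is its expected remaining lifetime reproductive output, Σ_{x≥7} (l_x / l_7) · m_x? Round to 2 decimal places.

l_7 = 0.008. Conditional survival from age 7 to x is l_x / l_7.
  x=7: (0.008/0.008) × 66 = 66.0000
  x=8: (0.002/0.008) × 455 = 113.7500
Sum = 66.0000 + 113.7500 = 179.7500

179.75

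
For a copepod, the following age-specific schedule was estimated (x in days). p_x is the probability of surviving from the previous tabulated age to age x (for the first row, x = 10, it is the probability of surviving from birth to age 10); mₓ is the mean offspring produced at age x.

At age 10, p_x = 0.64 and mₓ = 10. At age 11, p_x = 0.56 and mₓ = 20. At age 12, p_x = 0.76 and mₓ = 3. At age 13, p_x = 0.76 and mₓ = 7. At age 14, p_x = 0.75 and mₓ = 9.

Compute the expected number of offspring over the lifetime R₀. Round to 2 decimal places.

Survivorship from birth: l_x = p_10·p_11·…·p_x.
  l_10 = 0.64000
  l_11 = 0.35840
  l_12 = 0.27238
  l_13 = 0.20701
  l_14 = 0.15526
R₀ = Σ l_x mₓ:
  age 10: 0.64000 × 10 = 6.4000
  age 11: 0.35840 × 20 = 7.1680
  age 12: 0.27238 × 3 = 0.8171
  age 13: 0.20701 × 7 = 1.4491
  age 14: 0.15526 × 9 = 1.3973
R₀ = 6.4000 + 7.1680 + 0.8171 + 1.4491 + 1.3973 = 17.2316

17.23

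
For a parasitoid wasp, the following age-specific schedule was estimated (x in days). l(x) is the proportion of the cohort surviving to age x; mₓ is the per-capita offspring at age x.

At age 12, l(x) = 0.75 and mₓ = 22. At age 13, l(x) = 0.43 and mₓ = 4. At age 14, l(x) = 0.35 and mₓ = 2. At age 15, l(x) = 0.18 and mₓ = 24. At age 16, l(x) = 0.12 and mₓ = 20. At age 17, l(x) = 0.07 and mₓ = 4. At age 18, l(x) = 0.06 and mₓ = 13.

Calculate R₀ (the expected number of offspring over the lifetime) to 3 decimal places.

26.700

R₀ = Σ l(x) mₓ:
  age 12: 0.75 × 22 = 16.5000
  age 13: 0.43 × 4 = 1.7200
  age 14: 0.35 × 2 = 0.7000
  age 15: 0.18 × 24 = 4.3200
  age 16: 0.12 × 20 = 2.4000
  age 17: 0.07 × 4 = 0.2800
  age 18: 0.06 × 13 = 0.7800
R₀ = 16.5000 + 1.7200 + 0.7000 + 4.3200 + 2.4000 + 0.2800 + 0.7800 = 26.7000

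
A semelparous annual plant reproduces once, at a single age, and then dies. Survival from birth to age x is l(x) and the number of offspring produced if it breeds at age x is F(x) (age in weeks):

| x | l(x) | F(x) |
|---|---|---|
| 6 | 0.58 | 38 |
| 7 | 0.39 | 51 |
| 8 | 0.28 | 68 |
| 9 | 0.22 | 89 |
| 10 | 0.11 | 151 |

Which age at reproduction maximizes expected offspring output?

Expected offspring if breeding at age x = l(x) × F(x):
  age 6: 0.58 × 38 = 22.040
  age 7: 0.39 × 51 = 19.890
  age 8: 0.28 × 68 = 19.040
  age 9: 0.22 × 89 = 19.580
  age 10: 0.11 × 151 = 16.610
Maximum at age 6 (22.040).

6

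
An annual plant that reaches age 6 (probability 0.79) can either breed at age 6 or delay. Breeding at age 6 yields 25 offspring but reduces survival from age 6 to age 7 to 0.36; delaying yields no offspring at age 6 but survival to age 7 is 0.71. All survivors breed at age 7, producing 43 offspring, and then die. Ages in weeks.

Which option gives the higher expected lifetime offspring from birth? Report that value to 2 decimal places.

31.98

breed at age 6: R₀ = 0.79 × (25 + 0.36 × 43) = 0.79 × 40.4800 = 31.9792
delay to age 7: R₀ = 0.79 × (0.71 × 43) = 0.79 × 30.5300 = 24.1187
Higher: breed at age 6 (31.9792).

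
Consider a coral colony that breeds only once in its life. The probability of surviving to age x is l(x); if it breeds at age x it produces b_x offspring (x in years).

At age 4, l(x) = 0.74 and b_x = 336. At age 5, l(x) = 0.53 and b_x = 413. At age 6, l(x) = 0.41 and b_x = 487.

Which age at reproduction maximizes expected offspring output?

4

Expected offspring if breeding at age x = l(x) × b_x:
  age 4: 0.74 × 336 = 248.640
  age 5: 0.53 × 413 = 218.890
  age 6: 0.41 × 487 = 199.670
Maximum at age 4 (248.640).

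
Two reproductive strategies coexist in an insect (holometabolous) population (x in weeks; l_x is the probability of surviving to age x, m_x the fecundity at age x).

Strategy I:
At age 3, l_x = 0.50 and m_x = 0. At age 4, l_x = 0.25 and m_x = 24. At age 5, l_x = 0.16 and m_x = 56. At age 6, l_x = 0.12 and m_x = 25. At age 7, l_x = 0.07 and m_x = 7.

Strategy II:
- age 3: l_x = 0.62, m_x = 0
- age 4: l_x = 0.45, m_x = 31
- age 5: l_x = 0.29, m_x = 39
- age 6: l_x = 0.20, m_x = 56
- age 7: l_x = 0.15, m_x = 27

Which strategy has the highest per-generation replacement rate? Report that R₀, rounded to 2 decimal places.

40.51

Strategy I: R₀ = 0.50×0 + 0.25×24 + 0.16×56 + 0.12×25 + 0.07×7 = 18.4500
Strategy II: R₀ = 0.62×0 + 0.45×31 + 0.29×39 + 0.20×56 + 0.15×27 = 40.5100
Highest R₀: strategy II with 40.5100.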